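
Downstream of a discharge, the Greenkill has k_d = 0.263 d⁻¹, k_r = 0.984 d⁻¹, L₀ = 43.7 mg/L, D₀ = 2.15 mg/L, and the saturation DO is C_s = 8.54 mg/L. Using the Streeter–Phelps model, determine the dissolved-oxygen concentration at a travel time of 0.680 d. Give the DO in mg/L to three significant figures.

k_d L₀/(k_r−k_d) = 0.263×43.7/(0.984−0.263) = 11.49/0.7210 = 15.94 mg/L.
e^(−k_d t) = e^(−0.263×0.6800) = 0.8362; e^(−k_r t) = e^(−0.984×0.6800) = 0.5122.
D = 15.94 × (0.8362 − 0.5122) + 2.15 × 0.5122 = 5.166 + 1.101 = 6.267 mg/L.
DO = C_s − D = 8.54 − 6.267 = 2.273 mg/L.

DO ≈ 2.27 mg/L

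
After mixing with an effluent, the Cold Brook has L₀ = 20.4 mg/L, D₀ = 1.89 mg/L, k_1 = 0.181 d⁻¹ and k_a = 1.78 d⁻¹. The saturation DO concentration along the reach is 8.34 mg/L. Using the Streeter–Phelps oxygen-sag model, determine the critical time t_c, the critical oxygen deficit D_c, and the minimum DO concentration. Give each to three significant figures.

At the critical point dD/dt = 0, so k_1 L₀ e^(−k_1 t) = k_a D. Substituting D(t) from the Streeter–Phelps equation and solving for t gives
t_c = ln[(k_a/k_1)(1 − D₀(k_a−k_1)/(k_1 L₀))] / (k_a−k_1).
Here k_a−k_1 = 1.599 d⁻¹ and 1 − D₀(k_a−k_1)/(k_1 L₀) = 1 − 1.89×1.599/(0.181×20.4) = 0.1815, so
t_c = ln(9.834 × 0.1815) / 1.599 = 0.5796 / 1.599 = 0.3624 d.
D_c = (k_1/k_a) L₀ e^(−k_1 t_c) = (0.181/1.78) × 20.4 × e^(−0.181×0.3624) = 0.1017 × 20.4 × 0.9365 = 1.943 mg/L.
Minimum DO = C_s − D_c = 8.34 − 1.943 = 6.397 mg/L.

t_c ≈ 0.362 d; D_c ≈ 1.94 mg/L; min DO ≈ 6.40 mg/L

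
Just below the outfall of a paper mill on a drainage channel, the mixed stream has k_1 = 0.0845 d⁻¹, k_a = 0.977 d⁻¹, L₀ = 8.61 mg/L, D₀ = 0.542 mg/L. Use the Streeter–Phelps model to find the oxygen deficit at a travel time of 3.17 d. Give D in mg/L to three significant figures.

k_1 L₀/(k_a−k_1) = 0.0845×8.61/(0.977−0.0845) = 0.7275/0.8925 = 0.8152 mg/L.
e^(−k_1 t) = e^(−0.0845×3.170) = 0.7650; e^(−k_a t) = e^(−0.977×3.170) = 0.04518.
D = 0.8152 × (0.7650 − 0.04518) + 0.542 × 0.04518 = 0.5868 + 0.02449 = 0.6113 mg/L.

D ≈ 0.611 mg/L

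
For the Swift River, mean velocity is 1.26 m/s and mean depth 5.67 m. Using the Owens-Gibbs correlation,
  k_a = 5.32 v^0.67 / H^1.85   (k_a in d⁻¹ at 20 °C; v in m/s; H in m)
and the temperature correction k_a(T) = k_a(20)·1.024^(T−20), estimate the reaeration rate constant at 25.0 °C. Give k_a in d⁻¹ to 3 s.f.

k_a ≈ 0.282 d⁻¹

k_a(20) = 5.32 × 1.26^0.67 / 5.67^1.85 = 5.32 × 1.167 / 24.78 = 0.2506 d⁻¹.
k_a(25.0) = 0.2506 × 1.024^(25.0−20) = 0.2506 × 1.126 = 0.2822 d⁻¹.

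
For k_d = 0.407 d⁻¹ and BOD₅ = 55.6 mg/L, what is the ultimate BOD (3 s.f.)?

BOD₅ = L₀(1 − e^(−5k_d)) ⇒ L₀ = BOD₅ / (1 − e^(−5×0.407))
= 55.6 / (1 − 0.1307) = 55.6 / 0.8693 = 63.96 mg/L.

L₀ ≈ 64.0 mg/L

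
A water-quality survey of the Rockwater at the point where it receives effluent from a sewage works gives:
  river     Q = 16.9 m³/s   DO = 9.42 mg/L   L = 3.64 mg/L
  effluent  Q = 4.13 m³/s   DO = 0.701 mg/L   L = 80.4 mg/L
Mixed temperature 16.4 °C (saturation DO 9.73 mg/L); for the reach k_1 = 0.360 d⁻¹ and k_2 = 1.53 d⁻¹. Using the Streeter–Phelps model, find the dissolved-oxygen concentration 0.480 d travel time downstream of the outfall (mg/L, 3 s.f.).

Mixed DO = (16.9×9.42 + 4.13×0.701)/(16.9+4.13) = 162.1/21.03 = 7.708 mg/L.
Mixed L₀ = (16.9×3.64 + 4.13×80.4)/(21.03) = 393.6/21.03 = 18.71 mg/L.
Initial deficit D₀ = C_s − DO₀ = 9.73 − 7.708 = 2.022 mg/L.
D(0.480) = [0.360×18.71/(1.53−0.360)](e^(−0.360×0.480) − e^(−1.53×0.480)) + 2.022 e^(−1.53×0.480)
= 5.758 × (0.8413 − 0.4798) + 2.022 × 0.4798 = 3.052 mg/L.
DO = 9.73 − 3.052 = 6.678 mg/L.

DO ≈ 6.68 mg/L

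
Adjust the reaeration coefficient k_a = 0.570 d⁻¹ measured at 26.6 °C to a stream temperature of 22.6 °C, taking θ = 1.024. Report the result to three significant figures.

k_a(T₂) = k_a(T₁) · θ^(T₂−T₁) = 0.570 × 1.024^(22.6−26.6)
= 0.570 × 1.024^-4.00 = 0.570 × 0.9095 = 0.5184 d⁻¹.

k_a ≈ 0.518 d⁻¹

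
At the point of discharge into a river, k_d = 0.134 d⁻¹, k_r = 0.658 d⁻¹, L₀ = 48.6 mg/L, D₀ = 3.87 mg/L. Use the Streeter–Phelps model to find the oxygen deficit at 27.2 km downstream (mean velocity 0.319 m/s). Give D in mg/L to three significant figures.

Travel time t = x/v = 27.2 km / (0.319 m/s) = 27200 m / 0.319 m/s = 85270 s = 0.9869 d.
k_d L₀/(k_r−k_d) = 0.134×48.6/(0.658−0.134) = 6.512/0.5240 = 12.43 mg/L.
e^(−k_d t) = e^(−0.134×0.9869) = 0.8761; e^(−k_r t) = e^(−0.658×0.9869) = 0.5224.
D = 12.43 × (0.8761 − 0.5224) + 3.87 × 0.5224 = 4.397 + 2.022 = 6.418 mg/L.

D ≈ 6.42 mg/L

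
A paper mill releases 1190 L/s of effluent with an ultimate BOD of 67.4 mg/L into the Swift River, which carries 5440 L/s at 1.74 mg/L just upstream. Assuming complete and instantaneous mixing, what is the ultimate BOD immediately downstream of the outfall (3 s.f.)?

Flow-weighted mixing: C = (Q_r C_r + Q_w C_w)/(Q_r + Q_w)
= (5440×1.74 + 1190×67.4)/(5440 + 1190) = 89670/6630 = 13.53 mg/L.

13.5 mg/L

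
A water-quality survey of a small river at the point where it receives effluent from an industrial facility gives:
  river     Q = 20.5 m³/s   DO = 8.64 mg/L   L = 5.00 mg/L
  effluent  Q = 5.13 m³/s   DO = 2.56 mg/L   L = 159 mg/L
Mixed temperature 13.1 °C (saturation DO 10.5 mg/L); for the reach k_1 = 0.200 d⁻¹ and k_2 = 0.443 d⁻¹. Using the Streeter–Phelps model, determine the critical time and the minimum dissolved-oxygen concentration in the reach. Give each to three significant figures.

Mixed DO = (20.5×8.64 + 5.13×2.56)/(20.5+5.13) = 190.3/25.63 = 7.423 mg/L.
Mixed L₀ = (20.5×5.00 + 5.13×159)/(25.63) = 918.2/25.63 = 35.82 mg/L.
Initial deficit D₀ = C_s − DO₀ = 10.5 − 7.423 = 3.077 mg/L.
t_c = (1/0.2430) ln[(0.443/0.200)(1 − 3.077×0.2430/(0.200×35.82))] = 4.115 × ln(1.984) = 2.819 d.
D_c = (0.200/0.443) × 35.82 × e^(−0.200×2.819) = 0.4515 × 35.82 × 0.5690 = 9.203 mg/L.
Minimum DO = 10.5 − 9.203 = 1.297 mg/L.

t_c ≈ 2.82 d; minimum DO ≈ 1.30 mg/L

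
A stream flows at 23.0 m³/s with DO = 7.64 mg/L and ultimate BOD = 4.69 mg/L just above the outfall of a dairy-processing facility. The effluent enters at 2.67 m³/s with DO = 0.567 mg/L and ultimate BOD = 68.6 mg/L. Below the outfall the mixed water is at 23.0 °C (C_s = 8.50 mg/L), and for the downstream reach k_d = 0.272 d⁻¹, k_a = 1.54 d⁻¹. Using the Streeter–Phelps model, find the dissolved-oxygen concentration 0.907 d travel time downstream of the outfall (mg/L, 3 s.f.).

DO ≈ 6.81 mg/L

Mixed DO = (23.0×7.64 + 2.67×0.567)/(23.0+2.67) = 177.2/25.67 = 6.904 mg/L.
Mixed L₀ = (23.0×4.69 + 2.67×68.6)/(25.67) = 291.0/25.67 = 11.34 mg/L.
Initial deficit D₀ = C_s − DO₀ = 8.50 − 6.904 = 1.596 mg/L.
D(0.907) = [0.272×11.34/(1.54−0.272)](e^(−0.272×0.907) − e^(−1.54×0.907)) + 1.596 e^(−1.54×0.907)
= 2.432 × (0.7814 − 0.2474) + 1.596 × 0.2474 = 1.693 mg/L.
DO = 8.50 − 1.693 = 6.807 mg/L.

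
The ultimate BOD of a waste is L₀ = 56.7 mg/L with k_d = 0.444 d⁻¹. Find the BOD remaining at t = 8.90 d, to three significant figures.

L_t = L₀ e^(−k_d t) = 56.7 × e^(−0.444×8.90) = 56.7 × 0.01922 = 1.090 mg/L.

L ≈ 1.09 mg/L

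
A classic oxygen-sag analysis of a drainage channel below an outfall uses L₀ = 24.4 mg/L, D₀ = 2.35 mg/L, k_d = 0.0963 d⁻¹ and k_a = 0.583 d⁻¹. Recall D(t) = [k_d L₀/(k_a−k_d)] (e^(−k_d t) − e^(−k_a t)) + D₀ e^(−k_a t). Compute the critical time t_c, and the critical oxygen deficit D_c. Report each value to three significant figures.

t_c = [1/(k_a−k_d)] ln[(k_a/k_d)(1 − D₀(k_a−k_d)/(k_d L₀))]
= [1/(0.583−0.0963)] ln[(0.583/0.0963)(1 − 2.35×0.4867/(0.0963×24.4))]
= (1/0.4867) ln[6.054 × 0.5132] = 2.055 × ln(3.107) = 2.055 × 1.134 = 2.329 d.
D_c = (k_d/k_a) L₀ e^(−k_d t_c) = (0.0963/0.583) × 24.4 × e^(−0.0963×2.329) = 0.1652 × 24.4 × 0.7991 = 3.221 mg/L.

t_c ≈ 2.33 d; D_c ≈ 3.22 mg/L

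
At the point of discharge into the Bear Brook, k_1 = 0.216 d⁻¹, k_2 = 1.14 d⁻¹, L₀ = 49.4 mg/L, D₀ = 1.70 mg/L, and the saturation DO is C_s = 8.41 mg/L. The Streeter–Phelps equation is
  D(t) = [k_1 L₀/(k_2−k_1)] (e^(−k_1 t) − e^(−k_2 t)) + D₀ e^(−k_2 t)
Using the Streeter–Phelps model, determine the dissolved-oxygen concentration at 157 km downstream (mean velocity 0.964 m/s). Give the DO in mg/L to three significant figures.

Travel time t = x/v = 157 km / (0.964 m/s) = 157000 m / 0.964 m/s = 162900 s = 1.885 d.
k_1 L₀/(k_2−k_1) = 0.216×49.4/(1.14−0.216) = 10.67/0.9240 = 11.55 mg/L.
e^(−k_1 t) = e^(−0.216×1.885) = 0.6655; e^(−k_2 t) = e^(−1.14×1.885) = 0.1166.
D = 11.55 × (0.6655 − 0.1166) + 1.70 × 0.1166 = 6.339 + 0.1982 = 6.537 mg/L.
DO = C_s − D = 8.41 − 6.537 = 1.873 mg/L.

DO ≈ 1.87 mg/L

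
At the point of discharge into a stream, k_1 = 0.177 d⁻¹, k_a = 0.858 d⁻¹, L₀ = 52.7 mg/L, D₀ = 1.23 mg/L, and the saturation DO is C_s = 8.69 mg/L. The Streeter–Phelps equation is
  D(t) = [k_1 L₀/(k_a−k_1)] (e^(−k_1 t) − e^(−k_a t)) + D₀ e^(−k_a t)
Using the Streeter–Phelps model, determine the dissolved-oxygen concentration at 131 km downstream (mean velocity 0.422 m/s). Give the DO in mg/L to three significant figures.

Travel time t = x/v = 131 km / (0.422 m/s) = 131000 m / 0.422 m/s = 310400 s = 3.593 d.
k_1 L₀/(k_a−k_1) = 0.177×52.7/(0.858−0.177) = 9.328/0.6810 = 13.70 mg/L.
e^(−k_1 t) = e^(−0.177×3.593) = 0.5294; e^(−k_a t) = e^(−0.858×3.593) = 0.04583.
D = 13.70 × (0.5294 − 0.04583) + 1.23 × 0.04583 = 6.624 + 0.05638 = 6.680 mg/L.
DO = C_s − D = 8.69 − 6.680 = 2.010 mg/L.

DO ≈ 2.01 mg/L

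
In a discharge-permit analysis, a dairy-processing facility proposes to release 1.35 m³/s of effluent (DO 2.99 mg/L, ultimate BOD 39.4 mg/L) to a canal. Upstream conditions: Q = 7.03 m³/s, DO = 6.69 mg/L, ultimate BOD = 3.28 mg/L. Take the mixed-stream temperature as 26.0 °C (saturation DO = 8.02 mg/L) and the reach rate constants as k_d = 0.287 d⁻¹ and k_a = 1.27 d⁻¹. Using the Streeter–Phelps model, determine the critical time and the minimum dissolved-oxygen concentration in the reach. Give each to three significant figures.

Mixed DO = (7.03×6.69 + 1.35×2.99)/(7.03+1.35) = 51.07/8.380 = 6.094 mg/L.
Mixed L₀ = (7.03×3.28 + 1.35×39.4)/(8.380) = 76.25/8.380 = 9.099 mg/L.
Initial deficit D₀ = C_s − DO₀ = 8.02 − 6.094 = 1.926 mg/L.
t_c = (1/0.9830) ln[(1.27/0.287)(1 − 1.926×0.9830/(0.287×9.099))] = 1.017 × ln(1.217) = 0.1996 d.
D_c = (0.287/1.27) × 9.099 × e^(−0.287×0.1996) = 0.2260 × 9.099 × 0.9443 = 1.942 mg/L.
Minimum DO = 8.02 − 1.942 = 6.078 mg/L.

t_c ≈ 0.200 d; minimum DO ≈ 6.08 mg/L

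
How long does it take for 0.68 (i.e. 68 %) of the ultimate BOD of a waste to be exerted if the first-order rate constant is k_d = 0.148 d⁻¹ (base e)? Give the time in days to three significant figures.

y/L₀ = 1 − e^(−k_d t) = 0.68 ⇒ e^(−k_d t) = 0.320
t = −ln(0.320) / 0.148 = 1.139 / 0.148 = 7.699 d.

t ≈ 7.70 d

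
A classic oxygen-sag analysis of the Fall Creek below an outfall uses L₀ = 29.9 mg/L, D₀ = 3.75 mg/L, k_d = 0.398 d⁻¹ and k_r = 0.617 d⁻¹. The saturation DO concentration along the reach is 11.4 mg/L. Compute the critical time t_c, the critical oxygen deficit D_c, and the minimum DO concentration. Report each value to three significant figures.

t_c ≈ 1.68 d; D_c ≈ 9.90 mg/L; min DO ≈ 1.50 mg/L

At the critical point dD/dt = 0, so k_d L₀ e^(−k_d t) = k_r D. Substituting D(t) from the Streeter–Phelps equation and solving for t gives
t_c = ln[(k_r/k_d)(1 − D₀(k_r−k_d)/(k_d L₀))] / (k_r−k_d).
Here k_r−k_d = 0.2190 d⁻¹ and 1 − D₀(k_r−k_d)/(k_d L₀) = 1 − 3.75×0.2190/(0.398×29.9) = 0.9310, so
t_c = ln(1.550 × 0.9310) / 0.2190 = 0.3669 / 0.2190 = 1.675 d.
L(t_c) = L₀ e^(−k_d t_c) = 29.9 × 0.5133 = 15.35 mg/L, and at the critical point k_r D_c = k_d L, so D_c = (0.398/0.617) × 15.35 = 9.901 mg/L.
Minimum DO = C_s − D_c = 11.4 − 9.901 = 1.499 mg/L.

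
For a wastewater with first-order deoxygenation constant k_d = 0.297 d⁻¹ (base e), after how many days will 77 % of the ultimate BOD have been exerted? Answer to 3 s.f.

y/L₀ = 1 − e^(−k_d t) = 0.77 ⇒ e^(−k_d t) = 0.230
t = −ln(0.230) / 0.297 = 1.470 / 0.297 = 4.948 d.

t ≈ 4.95 d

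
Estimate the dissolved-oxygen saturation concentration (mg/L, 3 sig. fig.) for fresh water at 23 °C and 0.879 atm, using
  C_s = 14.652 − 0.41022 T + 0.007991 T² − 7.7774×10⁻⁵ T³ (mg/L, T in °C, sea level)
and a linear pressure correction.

At sea level: C_s = 14.652 − 0.41022×23 + 0.007991×23² − 7.7774×10⁻⁵×23³ = 8.498 mg/L.
Pressure correction: C_s' = 8.498 × 0.879 = 7.470 mg/L.

C_s ≈ 7.47 mg/L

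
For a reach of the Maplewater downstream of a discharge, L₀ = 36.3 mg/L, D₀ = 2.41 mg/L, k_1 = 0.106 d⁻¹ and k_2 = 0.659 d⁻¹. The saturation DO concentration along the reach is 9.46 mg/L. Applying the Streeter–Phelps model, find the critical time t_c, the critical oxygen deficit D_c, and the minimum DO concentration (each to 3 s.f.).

At the critical point dD/dt = 0, so k_1 L₀ e^(−k_1 t) = k_2 D. Substituting D(t) from the Streeter–Phelps equation and solving for t gives
t_c = ln[(k_2/k_1)(1 − D₀(k_2−k_1)/(k_1 L₀))] / (k_2−k_1).
Here k_2−k_1 = 0.5530 d⁻¹ and 1 − D₀(k_2−k_1)/(k_1 L₀) = 1 − 2.41×0.5530/(0.106×36.3) = 0.6536, so
t_c = ln(6.217 × 0.6536) / 0.5530 = 1.402 / 0.5530 = 2.535 d.
L(t_c) = L₀ e^(−k_1 t_c) = 36.3 × 0.7643 = 27.75 mg/L, and at the critical point k_2 D_c = k_1 L, so D_c = (0.106/0.659) × 27.75 = 4.463 mg/L.
Minimum DO = C_s − D_c = 9.46 − 4.463 = 4.997 mg/L.

t_c ≈ 2.54 d; D_c ≈ 4.46 mg/L; min DO ≈ 5.00 mg/L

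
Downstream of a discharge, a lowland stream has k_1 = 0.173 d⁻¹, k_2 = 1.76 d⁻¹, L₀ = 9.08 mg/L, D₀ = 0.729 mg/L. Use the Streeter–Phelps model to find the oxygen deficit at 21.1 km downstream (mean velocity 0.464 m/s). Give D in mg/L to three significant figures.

D ≈ 0.800 mg/L

Travel time t = x/v = 21.1 km / (0.464 m/s) = 21100 m / 0.464 m/s = 45470 s = 0.5263 d.
k_1 L₀/(k_2−k_1) = 0.173×9.08/(1.76−0.173) = 1.571/1.587 = 0.9898 mg/L.
e^(−k_1 t) = e^(−0.173×0.5263) = 0.9130; e^(−k_2 t) = e^(−1.76×0.5263) = 0.3960.
D = 0.9898 × (0.9130 − 0.3960) + 0.729 × 0.3960 = 0.5117 + 0.2887 = 0.8004 mg/L.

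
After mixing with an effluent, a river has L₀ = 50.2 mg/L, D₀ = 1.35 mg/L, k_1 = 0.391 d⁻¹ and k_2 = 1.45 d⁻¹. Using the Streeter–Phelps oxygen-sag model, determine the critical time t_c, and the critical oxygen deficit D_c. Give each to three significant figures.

t_c ≈ 1.17 d; D_c ≈ 8.58 mg/L

t_c = [1/(k_2−k_1)] ln[(k_2/k_1)(1 − D₀(k_2−k_1)/(k_1 L₀))]
= [1/(1.45−0.391)] ln[(1.45/0.391)(1 − 1.35×1.059/(0.391×50.2))]
= (1/1.059) ln[3.708 × 0.9272] = 0.9443 × ln(3.438) = 0.9443 × 1.235 = 1.166 d.
D_c = (k_1/k_2) L₀ e^(−k_1 t_c) = (0.391/1.45) × 50.2 × e^(−0.391×1.166) = 0.2697 × 50.2 × 0.6338 = 8.580 mg/L.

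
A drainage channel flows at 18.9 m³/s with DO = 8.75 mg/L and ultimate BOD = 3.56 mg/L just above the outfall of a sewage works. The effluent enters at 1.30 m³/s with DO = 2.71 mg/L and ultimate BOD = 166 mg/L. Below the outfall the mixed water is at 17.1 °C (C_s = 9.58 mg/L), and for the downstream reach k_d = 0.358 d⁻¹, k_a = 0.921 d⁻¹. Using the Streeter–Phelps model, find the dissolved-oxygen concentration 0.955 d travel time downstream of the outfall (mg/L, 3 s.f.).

Mixed DO = (18.9×8.75 + 1.30×2.71)/(18.9+1.30) = 168.9/20.20 = 8.361 mg/L.
Mixed L₀ = (18.9×3.56 + 1.30×166)/(20.20) = 283.1/20.20 = 14.01 mg/L.
Initial deficit D₀ = C_s − DO₀ = 9.58 − 8.361 = 1.219 mg/L.
D(0.955) = [0.358×14.01/(0.921−0.358)](e^(−0.358×0.955) − e^(−0.921×0.955)) + 1.219 e^(−0.921×0.955)
= 8.911 × (0.7104 − 0.4150) + 1.219 × 0.4150 = 3.139 mg/L.
DO = 9.58 − 3.139 = 6.441 mg/L.

DO ≈ 6.44 mg/L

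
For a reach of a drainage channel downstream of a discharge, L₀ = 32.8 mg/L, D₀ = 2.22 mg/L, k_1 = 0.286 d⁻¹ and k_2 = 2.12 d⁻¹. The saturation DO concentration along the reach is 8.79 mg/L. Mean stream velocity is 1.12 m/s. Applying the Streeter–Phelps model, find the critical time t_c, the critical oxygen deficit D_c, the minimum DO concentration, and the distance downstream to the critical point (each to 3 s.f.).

t_c ≈ 0.782 d; D_c ≈ 3.54 mg/L; min DO ≈ 5.25 mg/L; x_c ≈ 75.7 km

With k_2/k_1 = 7.413 and 1 − D₀(k_2−k_1)/(k_1 L₀) = 0.5660,
t_c = ln(7.413 × 0.5660) / (2.12 − 0.286) = ln(4.195) / 1.834 = 1.434/1.834 = 0.7819 d.
L(t_c) = L₀ e^(−k_1 t_c) = 32.8 × 0.7996 = 26.23 mg/L, and at the critical point k_2 D_c = k_1 L, so D_c = (0.286/2.12) × 26.23 = 3.538 mg/L.
Minimum DO = C_s − D_c = 8.79 − 3.538 = 5.252 mg/L.
x_c = v t_c = 1.12 m/s × 0.7819 d × 86400 s/d = 75660 m ≈ 75.7 km.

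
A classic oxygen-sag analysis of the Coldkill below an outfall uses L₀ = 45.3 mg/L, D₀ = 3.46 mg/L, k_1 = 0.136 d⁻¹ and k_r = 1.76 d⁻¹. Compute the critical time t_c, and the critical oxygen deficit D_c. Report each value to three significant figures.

t_c ≈ 0.0796 d; D_c ≈ 3.46 mg/L

t_c = [1/(k_r−k_1)] ln[(k_r/k_1)(1 − D₀(k_r−k_1)/(k_1 L₀))]
= [1/(1.76−0.136)] ln[(1.76/0.136)(1 − 3.46×1.624/(0.136×45.3))]
= (1/1.624) ln[12.94 × 0.08794] = 0.6158 × ln(1.138) = 0.6158 × 0.1293 = 0.07960 d.
D_c = (k_1/k_r) L₀ e^(−k_1 t_c) = (0.136/1.76) × 45.3 × e^(−0.136×0.07960) = 0.07727 × 45.3 × 0.9892 = 3.463 mg/L.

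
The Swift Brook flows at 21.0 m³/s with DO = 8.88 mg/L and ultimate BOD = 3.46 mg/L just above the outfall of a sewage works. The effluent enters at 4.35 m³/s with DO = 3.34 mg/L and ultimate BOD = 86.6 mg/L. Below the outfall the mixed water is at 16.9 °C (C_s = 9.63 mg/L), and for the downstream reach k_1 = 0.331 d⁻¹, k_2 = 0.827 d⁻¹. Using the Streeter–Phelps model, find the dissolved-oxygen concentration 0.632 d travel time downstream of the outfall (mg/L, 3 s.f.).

Mixed DO = (21.0×8.88 + 4.35×3.34)/(21.0+4.35) = 201.0/25.35 = 7.929 mg/L.
Mixed L₀ = (21.0×3.46 + 4.35×86.6)/(25.35) = 449.4/25.35 = 17.73 mg/L.
Initial deficit D₀ = C_s − DO₀ = 9.63 − 7.929 = 1.701 mg/L.
D(0.632) = [0.331×17.73/(0.827−0.331)](e^(−0.331×0.632) − e^(−0.827×0.632)) + 1.701 e^(−0.827×0.632)
= 11.83 × (0.8112 − 0.5929) + 1.701 × 0.5929 = 3.591 mg/L.
DO = 9.63 − 3.591 = 6.039 mg/L.

DO ≈ 6.04 mg/L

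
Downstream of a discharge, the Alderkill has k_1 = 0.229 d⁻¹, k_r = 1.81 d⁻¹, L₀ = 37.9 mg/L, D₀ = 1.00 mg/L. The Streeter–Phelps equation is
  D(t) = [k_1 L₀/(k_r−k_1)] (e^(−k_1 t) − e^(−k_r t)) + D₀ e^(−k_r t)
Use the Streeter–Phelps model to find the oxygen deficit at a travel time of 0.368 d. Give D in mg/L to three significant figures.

D ≈ 2.74 mg/L

k_1 L₀/(k_r−k_1) = 0.229×37.9/(1.81−0.229) = 8.679/1.581 = 5.490 mg/L.
e^(−k_1 t) = e^(−0.229×0.3680) = 0.9192; e^(−k_r t) = e^(−1.81×0.3680) = 0.5137.
D = 5.490 × (0.9192 − 0.5137) + 1.00 × 0.5137 = 2.226 + 0.5137 = 2.740 mg/L.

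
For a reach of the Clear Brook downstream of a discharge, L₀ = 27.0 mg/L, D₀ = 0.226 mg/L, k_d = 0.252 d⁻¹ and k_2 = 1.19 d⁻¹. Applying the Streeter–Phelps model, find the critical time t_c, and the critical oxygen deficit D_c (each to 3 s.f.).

With k_2/k_d = 4.722 and 1 − D₀(k_2−k_d)/(k_d L₀) = 0.9688,
t_c = ln(4.722 × 0.9688) / (1.19 − 0.252) = ln(4.575) / 0.9380 = 1.521/0.9380 = 1.621 d.
L(t_c) = L₀ e^(−k_d t_c) = 27.0 × 0.6646 = 17.94 mg/L, and at the critical point k_2 D_c = k_d L, so D_c = (0.252/1.19) × 17.94 = 3.800 mg/L.

t_c ≈ 1.62 d; D_c ≈ 3.80 mg/L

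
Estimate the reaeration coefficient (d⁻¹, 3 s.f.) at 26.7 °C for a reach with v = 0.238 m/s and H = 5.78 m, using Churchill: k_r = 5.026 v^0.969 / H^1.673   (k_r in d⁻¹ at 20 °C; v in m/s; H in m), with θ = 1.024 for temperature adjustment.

k_r ≈ 0.0779 d⁻¹

k_r(20) = 5.026 × 0.238^0.969 / 5.78^1.673 = 5.026 × 0.2488 / 18.82 = 0.06644 d⁻¹.
k_r(26.7) = 0.06644 × 1.024^(26.7−20) = 0.06644 × 1.172 = 0.07788 d⁻¹.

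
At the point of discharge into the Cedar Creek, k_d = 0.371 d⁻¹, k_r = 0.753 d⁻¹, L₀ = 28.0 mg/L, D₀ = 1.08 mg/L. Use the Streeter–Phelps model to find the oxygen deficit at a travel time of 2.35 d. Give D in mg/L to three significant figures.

k_d L₀/(k_r−k_d) = 0.371×28.0/(0.753−0.371) = 10.39/0.3820 = 27.19 mg/L.
e^(−k_d t) = e^(−0.371×2.350) = 0.4182; e^(−k_r t) = e^(−0.753×2.350) = 0.1704.
D = 27.19 × (0.4182 − 0.1704) + 1.08 × 0.1704 = 6.738 + 0.1840 = 6.922 mg/L.

D ≈ 6.92 mg/L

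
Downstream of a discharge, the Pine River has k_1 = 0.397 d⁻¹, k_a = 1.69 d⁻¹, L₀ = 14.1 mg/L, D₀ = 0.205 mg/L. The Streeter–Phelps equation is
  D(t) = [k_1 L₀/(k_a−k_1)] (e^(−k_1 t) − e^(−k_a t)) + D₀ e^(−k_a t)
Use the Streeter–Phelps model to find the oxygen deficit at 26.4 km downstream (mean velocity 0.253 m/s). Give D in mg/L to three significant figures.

Travel time t = x/v = 26.4 km / (0.253 m/s) = 26400 m / 0.253 m/s = 104300 s = 1.208 d.
k_1 L₀/(k_a−k_1) = 0.397×14.1/(1.69−0.397) = 5.598/1.293 = 4.329 mg/L.
e^(−k_1 t) = e^(−0.397×1.208) = 0.6191; e^(−k_a t) = e^(−1.69×1.208) = 0.1299.
D = 4.329 × (0.6191 − 0.1299) + 0.205 × 0.1299 = 2.118 + 0.02663 = 2.145 mg/L.

D ≈ 2.14 mg/L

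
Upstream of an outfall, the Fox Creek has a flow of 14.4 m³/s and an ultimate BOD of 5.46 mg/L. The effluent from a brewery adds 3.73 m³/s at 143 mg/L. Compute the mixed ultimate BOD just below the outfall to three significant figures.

Flow-weighted mixing: C = (Q_r C_r + Q_w C_w)/(Q_r + Q_w)
= (14.4×5.46 + 3.73×143)/(14.4 + 3.73) = 612.0/18.13 = 33.76 mg/L.

33.8 mg/L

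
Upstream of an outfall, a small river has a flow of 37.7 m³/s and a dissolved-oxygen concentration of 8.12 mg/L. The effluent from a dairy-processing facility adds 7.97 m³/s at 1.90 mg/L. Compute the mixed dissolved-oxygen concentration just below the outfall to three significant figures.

Flow-weighted mixing: C = (Q_r C_r + Q_w C_w)/(Q_r + Q_w)
= (37.7×8.12 + 7.97×1.90)/(37.7 + 7.97) = 321.3/45.67 = 7.035 mg/L.

7.03 mg/L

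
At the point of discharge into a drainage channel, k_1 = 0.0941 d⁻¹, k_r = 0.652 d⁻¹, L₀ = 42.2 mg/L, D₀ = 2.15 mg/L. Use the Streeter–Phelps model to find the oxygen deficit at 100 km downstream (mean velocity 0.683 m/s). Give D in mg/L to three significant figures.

Travel time t = x/v = 100 km / (0.683 m/s) = 100000 m / 0.683 m/s = 146400 s = 1.695 d.
k_1 L₀/(k_r−k_1) = 0.0941×42.2/(0.652−0.0941) = 3.971/0.5579 = 7.118 mg/L.
e^(−k_1 t) = e^(−0.0941×1.695) = 0.8526; e^(−k_r t) = e^(−0.652×1.695) = 0.3313.
D = 7.118 × (0.8526 − 0.3313) + 2.15 × 0.3313 = 3.711 + 0.7122 = 4.423 mg/L.

D ≈ 4.42 mg/L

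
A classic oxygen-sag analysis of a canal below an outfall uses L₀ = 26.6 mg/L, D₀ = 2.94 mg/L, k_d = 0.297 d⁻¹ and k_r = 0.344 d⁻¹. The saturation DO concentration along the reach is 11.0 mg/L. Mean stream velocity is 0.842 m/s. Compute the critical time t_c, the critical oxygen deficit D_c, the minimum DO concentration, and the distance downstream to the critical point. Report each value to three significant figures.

With k_r/k_d = 1.158 and 1 − D₀(k_r−k_d)/(k_d L₀) = 0.9825,
t_c = ln(1.158 × 0.9825) / (0.344 − 0.297) = ln(1.138) / 0.04700 = 0.1293/0.04700 = 2.750 d.
L(t_c) = L₀ e^(−k_d t_c) = 26.6 × 0.4418 = 11.75 mg/L, and at the critical point k_r D_c = k_d L, so D_c = (0.297/0.344) × 11.75 = 10.15 mg/L.
Minimum DO = C_s − D_c = 11.0 − 10.15 = 0.8532 mg/L.
x_c = v t_c = 0.842 m/s × 2.750 d × 86400 s/d = 200100 m ≈ 200 km.

t_c ≈ 2.75 d; D_c ≈ 10.1 mg/L; min DO ≈ 0.853 mg/L; x_c ≈ 200 km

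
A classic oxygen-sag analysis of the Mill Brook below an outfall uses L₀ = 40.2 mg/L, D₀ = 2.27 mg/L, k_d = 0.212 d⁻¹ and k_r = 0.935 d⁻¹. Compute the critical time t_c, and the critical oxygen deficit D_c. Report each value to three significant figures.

t_c = [1/(k_r−k_d)] ln[(k_r/k_d)(1 − D₀(k_r−k_d)/(k_d L₀))]
= [1/(0.935−0.212)] ln[(0.935/0.212)(1 − 2.27×0.7230/(0.212×40.2))]
= (1/0.7230) ln[4.410 × 0.8074] = 1.383 × ln(3.561) = 1.383 × 1.270 = 1.757 d.
D_c = (k_d/k_r) L₀ e^(−k_d t_c) = (0.212/0.935) × 40.2 × e^(−0.212×1.757) = 0.2267 × 40.2 × 0.6891 = 6.281 mg/L.

t_c ≈ 1.76 d; D_c ≈ 6.28 mg/L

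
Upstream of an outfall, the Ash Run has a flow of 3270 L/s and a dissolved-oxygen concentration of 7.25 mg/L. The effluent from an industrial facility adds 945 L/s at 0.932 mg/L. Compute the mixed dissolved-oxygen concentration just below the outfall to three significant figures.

5.83 mg/L

Flow-weighted mixing: C = (Q_r C_r + Q_w C_w)/(Q_r + Q_w)
= (3270×7.25 + 945×0.932)/(3270 + 945) = 24590/4215 = 5.834 mg/L.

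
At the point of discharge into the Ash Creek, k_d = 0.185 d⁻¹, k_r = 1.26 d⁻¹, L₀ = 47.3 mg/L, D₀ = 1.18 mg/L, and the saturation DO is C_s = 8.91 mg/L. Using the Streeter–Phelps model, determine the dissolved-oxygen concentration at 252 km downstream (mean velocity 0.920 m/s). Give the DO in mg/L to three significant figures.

Travel time t = x/v = 252 km / (0.920 m/s) = 252000 m / 0.920 m/s = 273900 s = 3.170 d.
k_d L₀/(k_r−k_d) = 0.185×47.3/(1.26−0.185) = 8.750/1.075 = 8.140 mg/L.
e^(−k_d t) = e^(−0.185×3.170) = 0.5563; e^(−k_r t) = e^(−1.26×3.170) = 0.01842.
D = 8.140 × (0.5563 − 0.01842) + 1.18 × 0.01842 = 4.378 + 0.02173 = 4.400 mg/L.
DO = C_s − D = 8.91 − 4.400 = 4.510 mg/L.

DO ≈ 4.51 mg/L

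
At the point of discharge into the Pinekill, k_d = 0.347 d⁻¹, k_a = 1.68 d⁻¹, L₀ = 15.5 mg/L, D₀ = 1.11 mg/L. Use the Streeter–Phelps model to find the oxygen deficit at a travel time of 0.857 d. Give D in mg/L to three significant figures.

k_d L₀/(k_a−k_d) = 0.347×15.5/(1.68−0.347) = 5.378/1.333 = 4.035 mg/L.
e^(−k_d t) = e^(−0.347×0.8570) = 0.7428; e^(−k_a t) = e^(−1.68×0.8570) = 0.2370.
D = 4.035 × (0.7428 − 0.2370) + 1.11 × 0.2370 = 2.041 + 0.2631 = 2.304 mg/L.

D ≈ 2.30 mg/L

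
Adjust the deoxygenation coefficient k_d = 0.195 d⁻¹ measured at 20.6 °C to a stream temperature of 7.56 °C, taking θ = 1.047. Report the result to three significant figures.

k_d ≈ 0.107 d⁻¹

k_d(T₂) = k_d(T₁) · θ^(T₂−T₁) = 0.195 × 1.047^(7.56−20.6)
= 0.195 × 1.047^-13.0 = 0.195 × 0.5494 = 0.1071 d⁻¹.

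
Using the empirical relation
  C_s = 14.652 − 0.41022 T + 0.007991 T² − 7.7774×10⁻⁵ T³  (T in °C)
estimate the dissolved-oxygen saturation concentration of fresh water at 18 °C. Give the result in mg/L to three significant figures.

C_s = 14.652 − 0.41022×18 + 0.007991×18² − 7.7774×10⁻⁵×18³ = 9.404 mg/L.

C_s ≈ 9.40 mg/L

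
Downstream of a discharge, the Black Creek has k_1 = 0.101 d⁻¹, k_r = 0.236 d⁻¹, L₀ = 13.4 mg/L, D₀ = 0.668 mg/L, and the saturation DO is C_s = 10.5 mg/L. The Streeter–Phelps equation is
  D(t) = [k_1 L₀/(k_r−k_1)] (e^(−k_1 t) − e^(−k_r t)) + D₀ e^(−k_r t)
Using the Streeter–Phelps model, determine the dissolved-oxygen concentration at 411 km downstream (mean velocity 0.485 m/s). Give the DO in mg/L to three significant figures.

Travel time t = x/v = 411 km / (0.485 m/s) = 411000 m / 0.485 m/s = 847400 s = 9.808 d.
k_1 L₀/(k_r−k_1) = 0.101×13.4/(0.236−0.101) = 1.353/0.1350 = 10.03 mg/L.
e^(−k_1 t) = e^(−0.101×9.808) = 0.3713; e^(−k_r t) = e^(−0.236×9.808) = 0.09879.
D = 10.03 × (0.3713 − 0.09879) + 0.668 × 0.09879 = 2.732 + 0.06599 = 2.798 mg/L.
DO = C_s − D = 10.5 − 2.798 = 7.702 mg/L.

DO ≈ 7.70 mg/L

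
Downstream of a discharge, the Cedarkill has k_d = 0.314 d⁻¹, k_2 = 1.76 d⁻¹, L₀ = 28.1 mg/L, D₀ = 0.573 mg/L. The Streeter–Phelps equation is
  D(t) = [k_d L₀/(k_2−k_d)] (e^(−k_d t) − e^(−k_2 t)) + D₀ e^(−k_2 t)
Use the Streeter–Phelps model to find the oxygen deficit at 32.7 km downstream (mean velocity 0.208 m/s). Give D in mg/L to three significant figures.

D ≈ 3.22 mg/L

Travel time t = x/v = 32.7 km / (0.208 m/s) = 32700 m / 0.208 m/s = 157200 s = 1.820 d.
k_d L₀/(k_2−k_d) = 0.314×28.1/(1.76−0.314) = 8.823/1.446 = 6.102 mg/L.
e^(−k_d t) = e^(−0.314×1.820) = 0.5648; e^(−k_2 t) = e^(−1.76×1.820) = 0.04066.
D = 6.102 × (0.5648 − 0.04066) + 0.573 × 0.04066 = 3.198 + 0.02330 = 3.221 mg/L.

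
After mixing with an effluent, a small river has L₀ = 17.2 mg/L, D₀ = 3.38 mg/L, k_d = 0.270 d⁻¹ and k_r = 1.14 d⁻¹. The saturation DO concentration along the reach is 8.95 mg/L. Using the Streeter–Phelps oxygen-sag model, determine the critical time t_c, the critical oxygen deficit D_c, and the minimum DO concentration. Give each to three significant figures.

t_c ≈ 0.503 d; D_c ≈ 3.56 mg/L; min DO ≈ 5.39 mg/L

t_c = [1/(k_r−k_d)] ln[(k_r/k_d)(1 − D₀(k_r−k_d)/(k_d L₀))]
= [1/(1.14−0.270)] ln[(1.14/0.270)(1 − 3.38×0.8700/(0.270×17.2))]
= (1/0.8700) ln[4.222 × 0.3668] = 1.149 × ln(1.549) = 1.149 × 0.4374 = 0.5028 d.
L(t_c) = L₀ e^(−k_d t_c) = 17.2 × 0.8731 = 15.02 mg/L, and at the critical point k_r D_c = k_d L, so D_c = (0.270/1.14) × 15.02 = 3.557 mg/L.
Minimum DO = C_s − D_c = 8.95 − 3.557 = 5.393 mg/L.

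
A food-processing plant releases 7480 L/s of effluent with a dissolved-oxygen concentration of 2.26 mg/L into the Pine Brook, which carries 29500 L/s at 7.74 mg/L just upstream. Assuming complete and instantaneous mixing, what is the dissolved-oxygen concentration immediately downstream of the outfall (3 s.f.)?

6.63 mg/L

Flow-weighted mixing: C = (Q_r C_r + Q_w C_w)/(Q_r + Q_w)
= (29500×7.74 + 7480×2.26)/(29500 + 7480) = 245200/36980 = 6.632 mg/L.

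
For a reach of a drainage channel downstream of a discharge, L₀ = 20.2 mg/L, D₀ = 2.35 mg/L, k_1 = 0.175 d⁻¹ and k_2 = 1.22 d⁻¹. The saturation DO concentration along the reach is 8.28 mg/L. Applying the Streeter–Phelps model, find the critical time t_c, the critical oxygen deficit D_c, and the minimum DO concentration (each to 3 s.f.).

t_c ≈ 0.723 d; D_c ≈ 2.55 mg/L; min DO ≈ 5.73 mg/L

At the critical point dD/dt = 0, so k_1 L₀ e^(−k_1 t) = k_2 D. Substituting D(t) from the Streeter–Phelps equation and solving for t gives
t_c = ln[(k_2/k_1)(1 − D₀(k_2−k_1)/(k_1 L₀))] / (k_2−k_1).
Here k_2−k_1 = 1.045 d⁻¹ and 1 − D₀(k_2−k_1)/(k_1 L₀) = 1 − 2.35×1.045/(0.175×20.2) = 0.3053, so
t_c = ln(6.971 × 0.3053) / 1.045 = 0.7554 / 1.045 = 0.7228 d.
D_c = (k_1/k_2) L₀ e^(−k_1 t_c) = (0.175/1.22) × 20.2 × e^(−0.175×0.7228) = 0.1434 × 20.2 × 0.8812 = 2.553 mg/L.
Minimum DO = C_s − D_c = 8.28 − 2.553 = 5.727 mg/L.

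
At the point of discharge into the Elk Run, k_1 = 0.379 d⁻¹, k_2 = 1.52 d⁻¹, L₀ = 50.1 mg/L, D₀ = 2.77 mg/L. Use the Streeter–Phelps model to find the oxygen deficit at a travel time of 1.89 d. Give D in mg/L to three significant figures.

D ≈ 7.35 mg/L

k_1 L₀/(k_2−k_1) = 0.379×50.1/(1.52−0.379) = 18.99/1.141 = 16.64 mg/L.
e^(−k_1 t) = e^(−0.379×1.890) = 0.4886; e^(−k_2 t) = e^(−1.52×1.890) = 0.05654.
D = 16.64 × (0.4886 − 0.05654) + 2.77 × 0.05654 = 7.189 + 0.1566 = 7.346 mg/L.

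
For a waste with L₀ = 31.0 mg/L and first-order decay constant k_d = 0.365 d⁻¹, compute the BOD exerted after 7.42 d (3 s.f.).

y ≈ 28.9 mg/L

y_t = L₀(1 − e^(−k_d t)) = 31.0 × (1 − e^(−0.365×7.42))
= 31.0 × (1 − 0.06665) = 31.0 × 0.9333 = 28.93 mg/L.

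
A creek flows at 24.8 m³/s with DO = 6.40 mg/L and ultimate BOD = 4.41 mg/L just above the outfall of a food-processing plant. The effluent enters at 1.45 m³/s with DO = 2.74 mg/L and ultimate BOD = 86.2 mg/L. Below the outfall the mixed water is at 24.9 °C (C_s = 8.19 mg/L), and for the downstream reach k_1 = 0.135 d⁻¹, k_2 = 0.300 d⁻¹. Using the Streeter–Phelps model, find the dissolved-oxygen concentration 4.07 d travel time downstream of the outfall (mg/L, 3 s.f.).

Mixed DO = (24.8×6.40 + 1.45×2.74)/(24.8+1.45) = 162.7/26.25 = 6.198 mg/L.
Mixed L₀ = (24.8×4.41 + 1.45×86.2)/(26.25) = 234.4/26.25 = 8.928 mg/L.
Initial deficit D₀ = C_s − DO₀ = 8.19 − 6.198 = 1.992 mg/L.
D(4.07) = [0.135×8.928/(0.300−0.135)](e^(−0.135×4.07) − e^(−0.300×4.07)) + 1.992 e^(−0.300×4.07)
= 7.305 × (0.5773 − 0.2949) + 1.992 × 0.2949 = 2.650 mg/L.
DO = 8.19 − 2.650 = 5.540 mg/L.

DO ≈ 5.54 mg/L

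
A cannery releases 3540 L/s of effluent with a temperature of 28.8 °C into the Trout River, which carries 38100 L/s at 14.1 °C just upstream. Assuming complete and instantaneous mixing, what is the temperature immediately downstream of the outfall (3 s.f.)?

15.3 °C

Flow-weighted mixing: C = (Q_r C_r + Q_w C_w)/(Q_r + Q_w)
= (38100×14.1 + 3540×28.8)/(38100 + 3540) = 639200/41640 = 15.35 °C.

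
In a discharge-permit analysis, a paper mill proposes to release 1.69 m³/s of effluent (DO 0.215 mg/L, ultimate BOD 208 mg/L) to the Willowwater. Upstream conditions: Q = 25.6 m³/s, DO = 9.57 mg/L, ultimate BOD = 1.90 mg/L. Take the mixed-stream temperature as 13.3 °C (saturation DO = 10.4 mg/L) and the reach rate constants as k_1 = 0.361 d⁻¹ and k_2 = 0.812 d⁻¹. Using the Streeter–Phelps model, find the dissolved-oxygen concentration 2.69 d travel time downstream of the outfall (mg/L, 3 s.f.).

Mixed DO = (25.6×9.57 + 1.69×0.215)/(25.6+1.69) = 245.4/27.29 = 8.991 mg/L.
Mixed L₀ = (25.6×1.90 + 1.69×208)/(27.29) = 400.2/27.29 = 14.66 mg/L.
Initial deficit D₀ = C_s − DO₀ = 10.4 − 8.991 = 1.409 mg/L.
D(2.69) = [0.361×14.66/(0.812−0.361)](e^(−0.361×2.69) − e^(−0.812×2.69)) + 1.409 e^(−0.812×2.69)
= 11.74 × (0.3787 − 0.1126) + 1.409 × 0.1126 = 3.282 mg/L.
DO = 10.4 − 3.282 = 7.118 mg/L.

DO ≈ 7.12 mg/L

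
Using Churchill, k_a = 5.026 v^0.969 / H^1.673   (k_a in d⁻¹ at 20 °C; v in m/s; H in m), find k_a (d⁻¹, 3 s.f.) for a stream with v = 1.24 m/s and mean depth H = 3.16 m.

k_a = 5.026 × 1.24^0.969 / 3.16^1.673 = 5.026 × 1.232 / 6.855 = 0.9032 d⁻¹.

k_a ≈ 0.903 d⁻¹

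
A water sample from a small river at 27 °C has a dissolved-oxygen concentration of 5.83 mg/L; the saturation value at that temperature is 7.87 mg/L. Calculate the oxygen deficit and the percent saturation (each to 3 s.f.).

D ≈ 2.04 mg/L; 74.1 % saturation

D = C_s − C = 7.87 − 5.83 = 2.04 mg/L.
% saturation = 5.83/7.87 × 100 = 74.1 %.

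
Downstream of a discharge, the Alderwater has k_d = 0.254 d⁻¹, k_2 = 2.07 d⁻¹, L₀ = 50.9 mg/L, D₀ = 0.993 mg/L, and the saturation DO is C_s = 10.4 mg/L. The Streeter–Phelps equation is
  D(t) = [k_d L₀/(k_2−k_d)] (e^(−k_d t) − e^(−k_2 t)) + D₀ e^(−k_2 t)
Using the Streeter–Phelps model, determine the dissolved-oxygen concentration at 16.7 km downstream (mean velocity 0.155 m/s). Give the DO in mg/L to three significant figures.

DO ≈ 5.68 mg/L

Travel time t = x/v = 16.7 km / (0.155 m/s) = 16700 m / 0.155 m/s = 107700 s = 1.247 d.
k_d L₀/(k_2−k_d) = 0.254×50.9/(2.07−0.254) = 12.93/1.816 = 7.119 mg/L.
e^(−k_d t) = e^(−0.254×1.247) = 0.7285; e^(−k_2 t) = e^(−2.07×1.247) = 0.07567.
D = 7.119 × (0.7285 − 0.07567) + 0.993 × 0.07567 = 4.648 + 0.07514 = 4.723 mg/L.
DO = C_s − D = 10.4 − 4.723 = 5.677 mg/L.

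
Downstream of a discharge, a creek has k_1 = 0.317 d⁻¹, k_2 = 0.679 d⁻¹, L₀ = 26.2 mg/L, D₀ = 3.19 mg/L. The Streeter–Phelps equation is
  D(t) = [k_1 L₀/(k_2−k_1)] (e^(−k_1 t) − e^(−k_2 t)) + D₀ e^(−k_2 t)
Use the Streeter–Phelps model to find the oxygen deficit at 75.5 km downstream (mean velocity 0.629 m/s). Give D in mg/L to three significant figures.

Travel time t = x/v = 75.5 km / (0.629 m/s) = 75500 m / 0.629 m/s = 120000 s = 1.389 d.
k_1 L₀/(k_2−k_1) = 0.317×26.2/(0.679−0.317) = 8.305/0.3620 = 22.94 mg/L.
e^(−k_1 t) = e^(−0.317×1.389) = 0.6438; e^(−k_2 t) = e^(−0.679×1.389) = 0.3893.
D = 22.94 × (0.6438 − 0.3893) + 3.19 × 0.3893 = 5.838 + 1.242 = 7.080 mg/L.

D ≈ 7.08 mg/L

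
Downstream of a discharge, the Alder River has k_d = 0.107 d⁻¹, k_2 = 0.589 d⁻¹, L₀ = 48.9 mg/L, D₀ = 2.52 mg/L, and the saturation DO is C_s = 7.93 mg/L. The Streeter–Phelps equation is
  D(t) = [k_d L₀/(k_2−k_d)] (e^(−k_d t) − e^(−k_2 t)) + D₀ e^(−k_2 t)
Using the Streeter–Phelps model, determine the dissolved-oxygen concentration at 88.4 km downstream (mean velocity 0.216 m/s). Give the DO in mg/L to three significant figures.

Travel time t = x/v = 88.4 km / (0.216 m/s) = 88400 m / 0.216 m/s = 409300 s = 4.737 d.
k_d L₀/(k_2−k_d) = 0.107×48.9/(0.589−0.107) = 5.232/0.4820 = 10.86 mg/L.
e^(−k_d t) = e^(−0.107×4.737) = 0.6024; e^(−k_2 t) = e^(−0.589×4.737) = 0.06142.
D = 10.86 × (0.6024 − 0.06142) + 2.52 × 0.06142 = 5.872 + 0.1548 = 6.027 mg/L.
DO = C_s − D = 7.93 − 6.027 = 1.903 mg/L.

DO ≈ 1.90 mg/L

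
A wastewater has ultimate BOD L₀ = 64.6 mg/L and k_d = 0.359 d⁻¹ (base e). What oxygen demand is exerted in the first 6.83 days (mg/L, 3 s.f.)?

y_t = L₀(1 − e^(−k_d t)) = 64.6 × (1 − e^(−0.359×6.83))
= 64.6 × (1 − 0.08612) = 64.6 × 0.9139 = 59.04 mg/L.

y ≈ 59.0 mg/L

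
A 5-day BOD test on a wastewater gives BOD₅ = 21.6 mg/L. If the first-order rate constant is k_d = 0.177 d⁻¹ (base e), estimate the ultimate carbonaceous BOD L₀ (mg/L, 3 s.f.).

BOD₅ = L₀(1 − e^(−5k_d)) ⇒ L₀ = BOD₅ / (1 − e^(−5×0.177))
= 21.6 / (1 − 0.4127) = 21.6 / 0.5873 = 36.78 mg/L.

L₀ ≈ 36.8 mg/L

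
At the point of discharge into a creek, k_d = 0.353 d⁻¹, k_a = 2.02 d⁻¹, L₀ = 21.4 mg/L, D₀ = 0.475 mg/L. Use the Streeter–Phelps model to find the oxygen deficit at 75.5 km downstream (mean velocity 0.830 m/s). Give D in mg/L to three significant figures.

D ≈ 2.64 mg/L

Travel time t = x/v = 75.5 km / (0.830 m/s) = 75500 m / 0.830 m/s = 90960 s = 1.053 d.
k_d L₀/(k_a−k_d) = 0.353×21.4/(2.02−0.353) = 7.554/1.667 = 4.532 mg/L.
e^(−k_d t) = e^(−0.353×1.053) = 0.6896; e^(−k_a t) = e^(−2.02×1.053) = 0.1192.
D = 4.532 × (0.6896 − 0.1192) + 0.475 × 0.1192 = 2.585 + 0.05663 = 2.641 mg/L.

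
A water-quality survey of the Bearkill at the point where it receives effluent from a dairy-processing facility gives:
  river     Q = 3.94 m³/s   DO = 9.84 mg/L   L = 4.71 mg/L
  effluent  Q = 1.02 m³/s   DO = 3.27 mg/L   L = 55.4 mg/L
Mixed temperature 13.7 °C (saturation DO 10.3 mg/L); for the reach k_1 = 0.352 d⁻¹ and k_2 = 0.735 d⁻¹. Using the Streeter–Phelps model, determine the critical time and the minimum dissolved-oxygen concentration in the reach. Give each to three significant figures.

t_c ≈ 1.56 d; minimum DO ≈ 6.11 mg/L

Mixed DO = (3.94×9.84 + 1.02×3.27)/(3.94+1.02) = 42.10/4.960 = 8.489 mg/L.
Mixed L₀ = (3.94×4.71 + 1.02×55.4)/(4.960) = 75.07/4.960 = 15.13 mg/L.
Initial deficit D₀ = C_s − DO₀ = 10.3 − 8.489 = 1.811 mg/L.
t_c = (1/0.3830) ln[(0.735/0.352)(1 − 1.811×0.3830/(0.352×15.13))] = 2.611 × ln(1.816) = 1.558 d.
D_c = (0.352/0.735) × 15.13 × e^(−0.352×1.558) = 0.4789 × 15.13 × 0.5779 = 4.188 mg/L.
Minimum DO = 10.3 − 4.188 = 6.112 mg/L.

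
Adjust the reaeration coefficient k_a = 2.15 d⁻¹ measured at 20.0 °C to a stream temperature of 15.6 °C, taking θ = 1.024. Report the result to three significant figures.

k_a(T₂) = k_a(T₁) · θ^(T₂−T₁) = 2.15 × 1.024^(15.6−20.0)
= 2.15 × 1.024^-4.40 = 2.15 × 0.9009 = 1.937 d⁻¹.

k_a ≈ 1.94 d⁻¹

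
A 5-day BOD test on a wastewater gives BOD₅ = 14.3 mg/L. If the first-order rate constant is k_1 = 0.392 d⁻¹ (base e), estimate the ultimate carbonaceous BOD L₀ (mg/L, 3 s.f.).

L₀ ≈ 16.6 mg/L

BOD₅ = L₀(1 − e^(−5k_1)) ⇒ L₀ = BOD₅ / (1 − e^(−5×0.392))
= 14.3 / (1 − 0.1409) = 14.3 / 0.8591 = 16.64 mg/L.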